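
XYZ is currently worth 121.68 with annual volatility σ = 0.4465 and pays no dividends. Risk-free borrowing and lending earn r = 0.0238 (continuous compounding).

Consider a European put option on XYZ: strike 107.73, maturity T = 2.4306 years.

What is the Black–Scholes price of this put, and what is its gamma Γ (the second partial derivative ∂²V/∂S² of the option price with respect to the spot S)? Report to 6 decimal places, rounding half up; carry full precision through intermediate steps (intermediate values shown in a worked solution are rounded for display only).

σ√T = 0.4465·√2.4306 = 0.696111
d₁ = (ln(S/K) + (r+σ²/2)T) / (σ√T) = (ln(121.68/107.73) + (0.0238+0.4465²/2)·2.4306) / 0.696111 = (0.121767 + 0.300133) / 0.696111 = 0.606082
d₂ = d₁ − σ√T = 0.606082 − 0.696111 = -0.090029
e^{−rT} = 0.943793
N(−d₁) = 0.272230,  N(−d₂) = 0.535868
Put price V = K·e^{−rT}·N(−d₂) − S·N(−d₁) = 54.484280 − 33.124982 = 21.359298
φ(d₁) = (1/√(2π))·e^{−d₁²/2} = 0.332005
Γ = φ(d₁) / (S·σ·√T) = 0.003920

price = 21.359298
Γ = 0.003920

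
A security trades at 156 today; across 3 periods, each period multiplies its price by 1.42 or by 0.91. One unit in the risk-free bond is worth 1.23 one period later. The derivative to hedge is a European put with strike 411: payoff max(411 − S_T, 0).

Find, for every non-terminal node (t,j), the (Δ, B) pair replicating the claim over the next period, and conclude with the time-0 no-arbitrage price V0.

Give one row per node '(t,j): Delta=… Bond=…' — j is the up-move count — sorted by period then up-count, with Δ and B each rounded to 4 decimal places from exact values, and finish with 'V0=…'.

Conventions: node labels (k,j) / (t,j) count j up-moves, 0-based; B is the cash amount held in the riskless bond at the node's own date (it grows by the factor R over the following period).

(0,0): Delta=-0.8833 Bond=207.3983
(1,0): Delta=-1.0000 Bond=271.6637
(1,1): Delta=-0.8389 Bond=245.2652
(2,0): Delta=-1.0000 Bond=334.1463
(2,1): Delta=-1.0000 Bond=334.1463
(2,2): Delta=-0.7776 Bond=282.3970
V0=69.6003

Under the risk-neutral measure, an up-move has probability p* = (R−d)/(u−d) = 0.6275 and values discount at R = 1.23.
Terminal payoffs: V(3,0)=293.4429, V(3,1)=227.5593, V(3,2)=124.7519, V(3,3)=0.0000
(2,0): S=129.1836. Δ = (V_up−V_dn)/(S_up−S_dn) = (227.5593−293.4429)/(183.4407−117.5571) = -1.0000. V = [p*·227.5593 + (1−p*)·293.4429]/1.23 = 204.9627. B = V − Δ·S = 334.1463.
(2,1): S=201.5832. Δ = (V_up−V_dn)/(S_up−S_dn) = (124.7519−227.5593)/(286.2481−183.4407) = -1.0000. V = [p*·124.7519 + (1−p*)·227.5593]/1.23 = 132.5631. B = V − Δ·S = 334.1463.
(2,2): S=314.5584. Δ = (V_up−V_dn)/(S_up−S_dn) = (0.0000−124.7519)/(446.6729−286.2481) = -0.7776. V = [p*·0.0000 + (1−p*)·124.7519]/1.23 = 37.7855. B = V − Δ·S = 282.3970.
(1,0): S=141.9600. Δ = (V_up−V_dn)/(S_up−S_dn) = (132.5631−204.9627)/(201.5832−129.1836) = -1.0000. V = [p*·132.5631 + (1−p*)·204.9627]/1.23 = 129.7037. B = V − Δ·S = 271.6637.
(1,1): S=221.5200. Δ = (V_up−V_dn)/(S_up−S_dn) = (37.7855−132.5631)/(314.5584−201.5832) = -0.8389. V = [p*·37.7855 + (1−p*)·132.5631]/1.23 = 59.4267. B = V − Δ·S = 245.2652.
(0,0): S=156.0000. Δ = (V_up−V_dn)/(S_up−S_dn) = (59.4267−129.7037)/(221.5200−141.9600) = -0.8833. V = [p*·59.4267 + (1−p*)·129.7037]/1.23 = 69.6003. B = V − Δ·S = 207.3983.
Check: Δ(0,0)·S0 + B(0,0) = 69.6003 = V0.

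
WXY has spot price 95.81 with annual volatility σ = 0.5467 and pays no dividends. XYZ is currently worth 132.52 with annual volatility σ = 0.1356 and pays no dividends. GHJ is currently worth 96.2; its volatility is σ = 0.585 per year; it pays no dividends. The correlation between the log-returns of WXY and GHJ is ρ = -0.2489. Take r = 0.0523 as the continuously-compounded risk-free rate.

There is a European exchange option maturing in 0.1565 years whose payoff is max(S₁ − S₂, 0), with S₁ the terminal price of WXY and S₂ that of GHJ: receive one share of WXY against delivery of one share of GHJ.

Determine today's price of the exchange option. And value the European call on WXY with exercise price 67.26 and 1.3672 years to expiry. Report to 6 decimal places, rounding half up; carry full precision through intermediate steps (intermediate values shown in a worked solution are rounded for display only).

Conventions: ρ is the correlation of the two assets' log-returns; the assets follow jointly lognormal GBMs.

σ_eff = √(σ₁² + σ₂² − 2ρσ₁σ₂) = √(0.5467² + 0.585² − 2·-0.2489·0.5467·0.585) = 0.894602
d₁ = (ln(S₁/S₂) + (q₂ − q₁ + σ_eff²/2)T) / (σ_eff√T) = (ln(95.81/96.2) + (0.0 − 0.0 + 0.400156)·0.1565) / 0.353905 = 0.165474
d₂ = d₁ − σ_eff√T = 0.165474 − 0.353905 = -0.188431
N(d₁) = 0.565715,  N(d₂) = 0.425269
V = S₁·e^{−q₁T}·N(d₁) − S₂·e^{−q₂T}·N(d₂) = 54.201113 − 40.910915 = 13.290199
[vanilla: WXY call K=67.26]
σ√T = 0.5467·√1.3672 = 0.639242
d₁ = (ln(S/K) + (r+σ²/2)T) / (σ√T) = (ln(95.81/67.26) + (0.0523+0.5467²/2)·1.3672) / 0.639242 = (0.353801 + 0.275820) / 0.639242 = 0.984950
d₂ = d₁ − σ√T = 0.984950 − 0.639242 = 0.345708
e^{−rT} = 0.930992
N(d₁) = 0.837676,  N(d₂) = 0.635219
price = S·N(d₁) − K·e^{−rT}·N(d₂) = 80.257699 − 39.776470 = 40.481229

exchange price = 13.290199
price(WXY call K=67.26) = 40.481229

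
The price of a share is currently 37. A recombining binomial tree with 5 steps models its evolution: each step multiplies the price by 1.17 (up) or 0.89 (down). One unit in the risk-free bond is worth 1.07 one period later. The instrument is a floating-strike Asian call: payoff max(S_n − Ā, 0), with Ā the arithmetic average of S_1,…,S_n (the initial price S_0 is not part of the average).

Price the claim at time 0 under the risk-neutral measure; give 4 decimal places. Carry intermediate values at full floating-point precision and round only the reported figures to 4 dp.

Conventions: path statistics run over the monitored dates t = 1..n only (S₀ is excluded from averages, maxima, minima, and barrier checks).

price = 5.0645

Under the martingale measure an up-move has probability p* = 0.6429; value the claim as the probability-weighted average of per-path payoffs, discounted 5 periods at R = 1.07.
Enumerate all 2^5 = 32 price paths (U = up ×1.17, D = down ×0.89); each path with k up-moves has probability p*^k·(1−p*)^(5−k).
DDDDD: Ā=26.4394, payoff=0.0000, prob=0.005810
UDDDD: Ā=34.7575, payoff=0.0000, prob=0.010459
DUDDD: Ā=32.6855, payoff=0.0000, prob=0.010459
UUDDD: Ā=42.9685, payoff=0.0000, prob=0.018826
DDUDD: Ā=30.8414, payoff=0.0000, prob=0.010459
UDUDD: Ā=40.5443, payoff=0.0000, prob=0.018826
DUUDD: Ā=38.4723, payoff=0.0000, prob=0.018826
UUUDD: Ā=50.5759, payoff=0.0000, prob=0.033887
DDDUD: Ā=29.2002, payoff=0.0000, prob=0.010459
UDDUD: Ā=38.3867, payoff=0.0000, prob=0.018826
DUDUD: Ā=36.3147, payoff=0.0000, prob=0.018826
UUDUD: Ā=47.7396, payoff=0.0000, prob=0.033887
DDUUD: Ā=34.4706, payoff=1.2355, prob=0.018826
UDUUD: Ā=45.3153, payoff=1.6243, prob=0.033887
DUUUD: Ā=43.2433, payoff=3.6963, prob=0.033887
UUUUD: Ā=56.8480, payoff=4.8591, prob=0.060996
DDDDU: Ā=27.7395, payoff=0.0000, prob=0.010459
UDDDU: Ā=36.4665, payoff=0.0000, prob=0.018826
DUDDU: Ā=34.3945, payoff=1.3117, prob=0.018826
UUDDU: Ā=45.2152, payoff=1.7244, prob=0.033887
DDUDU: Ā=32.5504, payoff=3.1558, prob=0.018826
UDUDU: Ā=42.7910, payoff=4.1486, prob=0.033887
DUUDU: Ā=40.7190, payoff=6.2206, prob=0.033887
UUUDU: Ā=53.5294, payoff=8.1777, prob=0.060996
DDDUU: Ā=30.9092, payoff=4.7970, prob=0.018826
UDDUU: Ā=40.6334, payoff=6.3062, prob=0.033887
DUDUU: Ā=38.5614, payoff=8.3782, prob=0.033887
UUDUU: Ā=50.6931, payoff=11.0140, prob=0.060996
DDUUU: Ā=36.7173, payoff=10.2223, prob=0.033887
UDUUU: Ā=48.2688, payoff=13.4383, prob=0.060996
DUUUU: Ā=46.1968, payoff=15.5103, prob=0.060996
UUUUU: Ā=60.7307, payoff=20.3899, prob=0.109792
Price = Σ prob·payoff / R^5 = 7.103171 / 1.402552 = 5.0645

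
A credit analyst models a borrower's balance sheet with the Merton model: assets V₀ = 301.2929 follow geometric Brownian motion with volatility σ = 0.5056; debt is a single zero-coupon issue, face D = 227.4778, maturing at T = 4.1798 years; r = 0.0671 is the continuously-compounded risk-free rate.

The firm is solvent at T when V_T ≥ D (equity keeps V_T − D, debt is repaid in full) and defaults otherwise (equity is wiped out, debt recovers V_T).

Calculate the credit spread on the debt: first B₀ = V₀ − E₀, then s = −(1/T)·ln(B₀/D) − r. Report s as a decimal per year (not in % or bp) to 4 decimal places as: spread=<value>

spread=0.0644

Work the structural quantities from V₀ = 301.2929 against face 227.4778:
d₁ = [ln(V₀/D) + (r + σ²/2)T] / (σ√T)
   = [ln(301.2929/227.4778) + (0.0671 + 0.5·0.5056²)·4.1798] / (0.5056·√4.1798)
   = [0.281030 + 0.814709] / 1.033677 = 1.060040
d₂ = d₁ − σ√T = 1.060040 − 1.033677 = 0.026363
N(d₁) = 0.855437,  N(d₂) = 0.510516,  e^(−rT) = 0.755433
E₀ = V₀·N(d₁) − D·e^(−rT)·N(d₂)
   = 301.2929·0.855437 − 227.4778·0.755433·0.510516 = 170.007813
B₀ = V₀ − E₀ = 301.2929 − 170.007813 = 131.285087
spread = −(1/T)·ln(B₀/D) − r = −(1/4.1798)·ln(131.285087/227.4778) − 0.0671 = 0.06440903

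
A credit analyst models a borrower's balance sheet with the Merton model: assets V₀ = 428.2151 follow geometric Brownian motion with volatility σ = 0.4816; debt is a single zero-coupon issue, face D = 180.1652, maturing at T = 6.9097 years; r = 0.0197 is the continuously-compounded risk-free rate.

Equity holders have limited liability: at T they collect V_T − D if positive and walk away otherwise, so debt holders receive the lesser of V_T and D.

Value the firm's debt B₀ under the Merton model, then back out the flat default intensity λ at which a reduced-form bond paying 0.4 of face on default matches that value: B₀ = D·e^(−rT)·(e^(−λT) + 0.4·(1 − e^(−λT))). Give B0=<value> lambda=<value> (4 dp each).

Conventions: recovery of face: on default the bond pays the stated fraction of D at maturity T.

B0=121.5598 lambda=0.0688

Equity is a call on the firm's assets struck at D = 180.1652:
d₁ = [ln(V₀/D) + (r + σ²/2)T] / (σ√T)
   = [ln(428.2151/180.1652) + (0.0197 + 0.5·0.4816²)·6.9097] / (0.4816·√6.9097)
   = [0.865751 + 0.937434] / 1.265949 = 1.424375
d₂ = d₁ − σ√T = 1.424375 − 1.265949 = 0.158426
N(d₁) = 0.922831,  N(d₂) = 0.562940,  e^(−rT) = 0.872737
E₀ = V₀·N(d₁) − D·e^(−rT)·N(d₂)
   = 428.2151·0.922831 − 180.1652·0.872737·0.562940 = 306.655345
B₀ = V₀ − E₀ = 428.2151 − 306.655345 = 121.559755
e^(−λT) = (B₀·e^(rT)/D − 0.4)/(1 − 0.4) = (121.5598·1.145821/180.1652 − 0.4)/0.6 = 0.62183343
λ = −ln(0.62183343)/6.9097 = 0.068756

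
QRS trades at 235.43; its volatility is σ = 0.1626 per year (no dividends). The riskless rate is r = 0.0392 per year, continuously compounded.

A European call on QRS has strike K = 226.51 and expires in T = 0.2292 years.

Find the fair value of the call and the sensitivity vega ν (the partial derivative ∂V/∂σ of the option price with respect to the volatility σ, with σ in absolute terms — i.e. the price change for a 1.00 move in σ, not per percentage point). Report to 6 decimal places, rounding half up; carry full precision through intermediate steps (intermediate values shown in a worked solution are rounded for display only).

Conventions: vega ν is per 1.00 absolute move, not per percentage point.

price = 13.906816
ν = 36.390568

σ√T = 0.1626·√0.2292 = 0.077844
d₁ = (ln(S/K) + (r+σ²/2)T) / (σ√T) = (ln(235.43/226.51) + (0.0392+0.1626²/2)·0.2292) / 0.077844 = (0.038625 + 0.012015) / 0.077844 = 0.650516
d₂ = d₁ − σ√T = 0.650516 − 0.077844 = 0.572671
e^{−rT} = 0.991056
N(d₁) = 0.742320,  N(d₂) = 0.716566
Call price V = S·N(d₁) − K·e^{−rT}·N(d₂) = 174.764494 − 160.857678 = 13.906816
φ(d₁) = (1/√(2π))·e^{−d₁²/2} = 0.322864
ν = S·φ(d₁)·√T = 36.390568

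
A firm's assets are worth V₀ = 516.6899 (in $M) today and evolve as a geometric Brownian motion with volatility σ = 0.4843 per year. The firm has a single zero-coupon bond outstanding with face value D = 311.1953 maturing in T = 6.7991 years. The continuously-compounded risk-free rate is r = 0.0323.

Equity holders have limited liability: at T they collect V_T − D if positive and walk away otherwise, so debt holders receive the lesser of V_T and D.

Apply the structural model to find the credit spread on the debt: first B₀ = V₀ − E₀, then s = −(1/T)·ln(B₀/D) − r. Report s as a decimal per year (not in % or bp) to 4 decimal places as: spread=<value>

Work the structural quantities from V₀ = 516.6899 against face 311.1953:
d₁ = [ln(V₀/D) + (r + σ²/2)T] / (σ√T)
   = [ln(516.6899/311.1953) + (0.0323 + 0.5·0.4843²)·6.7991] / (0.4843·√6.7991)
   = [0.507022 + 1.016963] / 1.262816 = 1.206815
d₂ = d₁ − σ√T = 1.206815 − 1.262816 = -0.056001
N(d₁) = 0.886248,  N(d₂) = 0.477670,  e^(−rT) = 0.802831
E₀ = V₀·N(d₁) − D·e^(−rT)·N(d₂)
   = 516.6899·0.886248 − 311.1953·0.802831·0.477670 = 338.575685
B₀ = V₀ − E₀ = 516.6899 − 338.575685 = 178.114215
spread = −(1/T)·ln(B₀/D) − r = −(1/6.7991)·ln(178.114215/311.1953) − 0.0323 = 0.04976905

spread=0.0498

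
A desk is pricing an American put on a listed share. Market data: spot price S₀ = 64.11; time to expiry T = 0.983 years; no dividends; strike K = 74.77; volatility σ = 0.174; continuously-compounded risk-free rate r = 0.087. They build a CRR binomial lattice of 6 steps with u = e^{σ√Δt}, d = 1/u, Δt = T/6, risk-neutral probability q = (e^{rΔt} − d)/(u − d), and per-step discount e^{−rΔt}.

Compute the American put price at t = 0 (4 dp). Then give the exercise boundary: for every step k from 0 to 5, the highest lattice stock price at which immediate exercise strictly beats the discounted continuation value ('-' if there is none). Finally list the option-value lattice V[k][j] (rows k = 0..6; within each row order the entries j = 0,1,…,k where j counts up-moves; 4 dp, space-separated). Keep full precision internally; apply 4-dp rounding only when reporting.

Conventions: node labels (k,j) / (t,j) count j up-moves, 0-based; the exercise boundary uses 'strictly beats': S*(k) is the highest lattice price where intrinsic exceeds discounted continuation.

params: Δt=0.16383 u=1.07297 d=0.93199 q=0.58423 e^(-rΔt)=0.98585
t_6 payoffs: 32.7550 26.3997 19.0832 10.6600 0.9627 0.0000 0.0000
t_5: node(5,0) S=45.0808 payoff=29.6892 vs cont=28.6310 → 29.6892 [stop]  node(5,1) S=51.8997 payoff=22.8703 vs cont=21.8121 → 22.8703 [stop]  node(5,2) S=59.7501 payoff=15.0199 vs cont=13.9617 → 15.0199 [stop]  node(5,3) S=68.7880 payoff=5.9820 vs cont=4.9238 → 5.9820 [stop]  node(5,4) S=79.1929 payoff=0.0000 vs cont=0.3946 → 0.3946 [wait]  node(5,5) S=91.1717 payoff=0.0000 vs cont=0.0000 → 0.0000 [wait]  ⇒ S*(5)=68.7880
t_4: node(4,0) S=48.3703 payoff=26.3997 vs cont=25.3416 → 26.3997 [stop]  node(4,1) S=55.6868 payoff=19.0832 vs cont=18.0250 → 19.0832 [stop]  node(4,2) S=64.1100 payoff=10.6600 vs cont=9.6018 → 10.6600 [stop]  node(4,3) S=73.8073 payoff=0.9627 vs cont=2.6792 → 2.6792 [wait]  node(4,4) S=84.9715 payoff=0.0000 vs cont=0.1617 → 0.1617 [wait]  ⇒ S*(4)=64.1100
t_3: node(3,0) S=51.8997 payoff=22.8703 vs cont=21.8121 → 22.8703 [stop]  node(3,1) S=59.7501 payoff=15.0199 vs cont=13.9617 → 15.0199 [stop]  node(3,2) S=68.7880 payoff=5.9820 vs cont=5.9125 → 5.9820 [stop]  node(3,3) S=79.1929 payoff=0.0000 vs cont=1.1913 → 1.1913 [wait]  ⇒ S*(3)=68.7880
t_2: node(2,0) S=55.6868 payoff=19.0832 vs cont=18.0250 → 19.0832 [stop]  node(2,1) S=64.1100 payoff=10.6600 vs cont=9.6018 → 10.6600 [stop]  node(2,2) S=73.8073 payoff=0.9627 vs cont=3.1381 → 3.1381 [wait]  ⇒ S*(2)=64.1100
t_1: node(1,0) S=59.7501 payoff=15.0199 vs cont=13.9617 → 15.0199 [stop]  node(1,1) S=68.7880 payoff=5.9820 vs cont=6.1768 → 6.1768 [wait]  ⇒ S*(1)=59.7501
t_0: node(0,0) S=64.1100 payoff=10.6600 vs cont=9.7140 → 10.6600 [stop]  ⇒ S*(0)=64.1100

price = 10.6600
boundary = 64.1100 59.7501 64.1100 68.7880 64.1100 68.7880
tree:
10.6600
15.0199 6.1768
19.0832 10.6600 3.1381
22.8703 15.0199 5.9820 1.1913
26.3997 19.0832 10.6600 2.6792 0.1617
29.6892 22.8703 15.0199 5.9820 0.3946 0.0000
32.7550 26.3997 19.0832 10.6600 0.9627 0.0000 0.0000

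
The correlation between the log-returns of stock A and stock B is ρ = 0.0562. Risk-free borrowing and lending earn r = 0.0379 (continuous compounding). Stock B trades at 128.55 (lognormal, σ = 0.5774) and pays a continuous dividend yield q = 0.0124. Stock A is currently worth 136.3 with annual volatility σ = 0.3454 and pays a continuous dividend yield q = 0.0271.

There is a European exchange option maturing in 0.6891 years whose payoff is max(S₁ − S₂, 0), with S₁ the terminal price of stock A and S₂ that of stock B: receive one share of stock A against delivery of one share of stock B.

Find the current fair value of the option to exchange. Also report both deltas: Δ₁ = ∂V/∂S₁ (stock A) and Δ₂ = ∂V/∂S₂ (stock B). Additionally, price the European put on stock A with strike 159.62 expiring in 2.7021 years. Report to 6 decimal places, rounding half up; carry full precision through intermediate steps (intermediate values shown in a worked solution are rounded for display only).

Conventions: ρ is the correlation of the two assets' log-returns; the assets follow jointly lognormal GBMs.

exchange price = 31.296588
Δ1 = 0.629153
Δ2 = -0.423624
price(stock A put K=159.62) = 39.713650

σ_eff = √(σ₁² + σ₂² − 2ρσ₁σ₂) = √(0.3454² + 0.5774² − 2·0.0562·0.3454·0.5774) = 0.655954
d₁ = (ln(S₁/S₂) + (q₂ − q₁ + σ_eff²/2)T) / (σ_eff√T) = (ln(136.3/128.55) + (0.0124 − 0.0271 + 0.215138)·0.6891) / 0.544521 = 0.361165
d₂ = d₁ − σ_eff√T = 0.361165 − 0.544521 = -0.183355
N(d₁) = 0.641012,  N(d₂) = 0.427260
V = S₁·e^{−q₁T}·N(d₁) − S₂·e^{−q₂T}·N(d₂) = 85.753490 − 54.456902 = 31.296588
Δ₁ = e^{−q₁T}·N(d₁) = 0.629153;  Δ₂ = −e^{−q₂T}·N(d₂) = -0.423624
[vanilla: stock A put K=159.62]
σ√T = 0.3454·√2.7021 = 0.567771
d₁ = (ln(S/K) + (r−q+σ²/2)T) / (σ√T) = (ln(136.3/159.62) + (0.0379−0.0271+0.3454²/2)·2.7021) / 0.567771 = (-0.157938 + 0.190365) / 0.567771 = 0.057113
d₂ = d₁ − σ√T = 0.057113 − 0.567771 = -0.510658
e^{−rT} = 0.902660
e^{−qT} = 0.929390
N(−d₁) = 0.477228,  N(−d₂) = 0.695205
price = K·e^{−rT}·N(−d₂) − S·e^{−qT}·N(−d₁) = 100.166879 − 60.453229 = 39.713650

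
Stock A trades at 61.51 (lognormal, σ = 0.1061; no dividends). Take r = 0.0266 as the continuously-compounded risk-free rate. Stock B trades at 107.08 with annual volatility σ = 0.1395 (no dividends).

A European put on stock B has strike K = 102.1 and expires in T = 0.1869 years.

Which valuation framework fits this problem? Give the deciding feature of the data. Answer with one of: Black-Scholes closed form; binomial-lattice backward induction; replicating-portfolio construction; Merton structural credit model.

Key observation: a European claim on stock B (strike 102.1) — a lognormal (GBM) underlying with constant rate and volatility — has an exact closed-form value; no lattice or capital structure is involved.

framework: Black-Scholes closed form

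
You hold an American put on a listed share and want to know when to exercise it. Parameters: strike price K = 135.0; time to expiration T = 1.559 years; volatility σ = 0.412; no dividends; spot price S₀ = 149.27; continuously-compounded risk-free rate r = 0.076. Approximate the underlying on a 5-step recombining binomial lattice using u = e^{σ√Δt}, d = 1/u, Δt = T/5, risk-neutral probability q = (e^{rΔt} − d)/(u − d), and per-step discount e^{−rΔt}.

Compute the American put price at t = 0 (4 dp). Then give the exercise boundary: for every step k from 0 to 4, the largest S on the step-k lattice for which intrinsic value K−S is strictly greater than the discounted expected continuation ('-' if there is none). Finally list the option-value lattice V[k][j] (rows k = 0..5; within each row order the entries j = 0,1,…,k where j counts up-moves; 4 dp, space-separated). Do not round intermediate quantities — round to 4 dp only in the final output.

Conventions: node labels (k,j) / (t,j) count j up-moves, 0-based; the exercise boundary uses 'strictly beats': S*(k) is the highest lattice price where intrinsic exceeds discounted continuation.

price = 17.1128
boundary = - - - 74.8575 94.2210
tree:
17.1128
27.0605 7.7697
41.3062 13.8045 1.9750
60.1425 24.0464 4.0000 0.0000
75.5266 40.7790 8.1010 0.0000 0.0000
87.7491 60.1425 16.4067 0.0000 0.0000 0.0000

Δt=0.31180  u=1.25867  d=0.79449  q=0.49440  discount=0.97658
step 5 (expiry): payoffs max(K−S,0) = 87.7491 60.1425 16.4067 0.0000 0.0000 0.0000
step 4: (k=4,j=0): S=59.4734, K−S=75.5266, hold=72.3651 ⇒ V=75.5266 exercise | (k=4,j=1): S=94.2210, K−S=40.7790, hold=37.6176 ⇒ V=40.7790 exercise | (k=4,j=2): S=149.2700, K−S=0.0000, hold=8.1010 ⇒ V=8.1010 continue | (k=4,j=3): S=236.4816, K−S=0.0000, hold=0.0000 ⇒ V=0.0000 continue | (k=4,j=4): S=374.6470, K−S=0.0000, hold=0.0000 ⇒ V=0.0000 continue  boundary S*=94.2210
step 3: (k=3,j=0): S=74.8575, K−S=60.1425, hold=56.9811 ⇒ V=60.1425 exercise | (k=3,j=1): S=118.5933, K−S=16.4067, hold=24.0464 ⇒ V=24.0464 continue | (k=3,j=2): S=187.8819, K−S=0.0000, hold=4.0000 ⇒ V=4.0000 continue | (k=3,j=3): S=297.6527, K−S=0.0000, hold=0.0000 ⇒ V=0.0000 continue  boundary S*=74.8575
step 2: (k=2,j=0): S=94.2210, K−S=40.7790, hold=41.3062 ⇒ V=41.3062 continue | (k=2,j=1): S=149.2700, K−S=0.0000, hold=13.8045 ⇒ V=13.8045 continue | (k=2,j=2): S=236.4816, K−S=0.0000, hold=1.9750 ⇒ V=1.9750 continue  boundary S*=-
step 1: (k=1,j=0): S=118.5933, K−S=16.4067, hold=27.0605 ⇒ V=27.0605 continue | (k=1,j=1): S=187.8819, K−S=0.0000, hold=7.7697 ⇒ V=7.7697 continue  boundary S*=-
step 0: (k=0,j=0): S=149.2700, K−S=0.0000, hold=17.1128 ⇒ V=17.1128 continue  boundary S*=-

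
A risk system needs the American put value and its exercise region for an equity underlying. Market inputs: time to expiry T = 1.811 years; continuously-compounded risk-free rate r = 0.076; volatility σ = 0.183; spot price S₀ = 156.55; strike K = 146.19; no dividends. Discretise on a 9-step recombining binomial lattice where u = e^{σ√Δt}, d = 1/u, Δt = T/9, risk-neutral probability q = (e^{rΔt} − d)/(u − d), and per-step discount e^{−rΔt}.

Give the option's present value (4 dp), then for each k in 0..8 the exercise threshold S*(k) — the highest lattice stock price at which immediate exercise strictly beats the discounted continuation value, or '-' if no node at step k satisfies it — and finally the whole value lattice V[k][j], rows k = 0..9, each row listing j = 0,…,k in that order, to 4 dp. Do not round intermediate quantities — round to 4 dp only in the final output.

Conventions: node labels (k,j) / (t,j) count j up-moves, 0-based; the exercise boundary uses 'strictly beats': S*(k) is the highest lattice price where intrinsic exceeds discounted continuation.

Δt=0.20122, u=1.08555, d=0.92119, q=0.57325, disc=e^(-rΔt)=0.98482
k=9 terminal: V=max(K-S,0) → 71.4087 58.0658 42.3422 23.8130 1.9778 0.0000 0.0000 0.0000 0.0000 0.0000
k=8: j=0 S=81.1791 intr=65.0109 cont=62.7923 V=65.0109[EX]; j=1 S=95.6635 intr=50.5265 cont=48.3078 V=50.5265[EX]; j=2 S=112.7323 intr=33.4577 cont=31.2390 V=33.4577[EX]; j=3 S=132.8467 intr=13.3433 cont=11.1246 V=13.3433[EX]; j=4 S=156.5500 intr=0.0000 cont=0.8312 V=0.8312[hold]; j=5 S=184.4826 intr=0.0000 cont=0.0000 V=0.0000[hold]; j=6 S=217.3990 intr=0.0000 cont=0.0000 V=0.0000[hold]; j=7 S=256.1887 intr=0.0000 cont=0.0000 V=0.0000[hold]; j=8 S=301.8993 intr=0.0000 cont=0.0000 V=0.0000[hold]  S*(8)=132.8467
k=7: j=0 S=88.1242 intr=58.0658 cont=55.8472 V=58.0658[EX]; j=1 S=103.8478 intr=42.3422 cont=40.1235 V=42.3422[EX]; j=2 S=122.3770 intr=23.8130 cont=21.5944 V=23.8130[EX]; j=3 S=144.2122 intr=1.9778 cont=6.0771 V=6.0771[hold]; j=4 S=169.9434 intr=0.0000 cont=0.3493 V=0.3493[hold]; j=5 S=200.2657 intr=0.0000 cont=0.0000 V=0.0000[hold]; j=6 S=235.9982 intr=0.0000 cont=0.0000 V=0.0000[hold]; j=7 S=278.1064 intr=0.0000 cont=0.0000 V=0.0000[hold]  S*(7)=122.3770
k=6: j=0 S=95.6635 intr=50.5265 cont=48.3078 V=50.5265[EX]; j=1 S=112.7323 intr=33.4577 cont=31.2390 V=33.4577[EX]; j=2 S=132.8467 intr=13.3433 cont=13.4389 V=13.4389[hold]; j=3 S=156.5500 intr=0.0000 cont=2.7513 V=2.7513[hold]; j=4 S=184.4826 intr=0.0000 cont=0.1468 V=0.1468[hold]; j=5 S=217.3990 intr=0.0000 cont=0.0000 V=0.0000[hold]; j=6 S=256.1887 intr=0.0000 cont=0.0000 V=0.0000[hold]  S*(6)=112.7323
k=5: j=0 S=103.8478 intr=42.3422 cont=40.1235 V=42.3422[EX]; j=1 S=122.3770 intr=23.8130 cont=21.6483 V=23.8130[EX]; j=2 S=144.2122 intr=1.9778 cont=7.2013 V=7.2013[hold]; j=3 S=169.9434 intr=0.0000 cont=1.2392 V=1.2392[hold]; j=4 S=200.2657 intr=0.0000 cont=0.0617 V=0.0617[hold]; j=5 S=235.9982 intr=0.0000 cont=0.0000 V=0.0000[hold]  S*(5)=122.3770
k=4: j=0 S=112.7323 intr=33.4577 cont=31.2390 V=33.4577[EX]; j=1 S=132.8467 intr=13.3433 cont=14.0735 V=14.0735[hold]; j=2 S=156.5500 intr=0.0000 cont=3.7261 V=3.7261[hold]; j=3 S=184.4826 intr=0.0000 cont=0.5556 V=0.5556[hold]; j=4 S=217.3990 intr=0.0000 cont=0.0259 V=0.0259[hold]  S*(4)=112.7323
k=3: j=0 S=122.3770 intr=23.8130 cont=22.0066 V=23.8130[EX]; j=1 S=144.2122 intr=1.9778 cont=8.0183 V=8.0183[hold]; j=2 S=169.9434 intr=0.0000 cont=1.8797 V=1.8797[hold]; j=3 S=200.2657 intr=0.0000 cont=0.2482 V=0.2482[hold]  S*(3)=122.3770
k=2: j=0 S=132.8467 intr=13.3433 cont=14.5348 V=14.5348[hold]; j=1 S=156.5500 intr=0.0000 cont=4.4311 V=4.4311[hold]; j=2 S=184.4826 intr=0.0000 cont=0.9301 V=0.9301[hold]  S*(2)=-
k=1: j=0 S=144.2122 intr=1.9778 cont=8.6102 V=8.6102[hold]; j=1 S=169.9434 intr=0.0000 cont=2.3874 V=2.3874[hold]  S*(1)=-
k=0: j=0 S=156.5500 intr=0.0000 cont=4.9664 V=4.9664[hold]  S*(0)=-

price = 4.9664
boundary = - - - 122.3770 112.7323 122.3770 112.7323 122.3770 132.8467
tree:
4.9664
8.6102 2.3874
14.5348 4.4311 0.9301
23.8130 8.0183 1.8797 0.2482
33.4577 14.0735 3.7261 0.5556 0.0259
42.3422 23.8130 7.2013 1.2392 0.0617 0.0000
50.5265 33.4577 13.4389 2.7513 0.1468 0.0000 0.0000
58.0658 42.3422 23.8130 6.0771 0.3493 0.0000 0.0000 0.0000
65.0109 50.5265 33.4577 13.3433 0.8312 0.0000 0.0000 0.0000 0.0000
71.4087 58.0658 42.3422 23.8130 1.9778 0.0000 0.0000 0.0000 0.0000 0.0000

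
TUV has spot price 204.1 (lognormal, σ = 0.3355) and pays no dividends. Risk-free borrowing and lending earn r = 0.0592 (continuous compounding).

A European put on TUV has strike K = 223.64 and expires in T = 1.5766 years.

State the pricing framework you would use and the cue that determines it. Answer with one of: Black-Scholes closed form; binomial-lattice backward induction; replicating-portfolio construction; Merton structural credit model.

framework: Black-Scholes closed form

Key observation: with TUV following a GBM at constant σ and r, the European put struck at 223.64 prices in closed form — nothing here needs a stepwise model or a balance sheet.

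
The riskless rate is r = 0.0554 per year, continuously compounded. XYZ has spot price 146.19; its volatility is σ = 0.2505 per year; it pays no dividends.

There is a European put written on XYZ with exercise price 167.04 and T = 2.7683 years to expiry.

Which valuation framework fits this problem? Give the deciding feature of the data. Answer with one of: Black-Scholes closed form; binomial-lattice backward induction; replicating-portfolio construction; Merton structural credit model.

Key observation: a European-exercise option on XYZ struck at 167.04 — a GBM underlying with constant parameters — admits an analytic price: the data contain no early exercise, no discrete tree, no debt structure.

framework: Black-Scholes closed form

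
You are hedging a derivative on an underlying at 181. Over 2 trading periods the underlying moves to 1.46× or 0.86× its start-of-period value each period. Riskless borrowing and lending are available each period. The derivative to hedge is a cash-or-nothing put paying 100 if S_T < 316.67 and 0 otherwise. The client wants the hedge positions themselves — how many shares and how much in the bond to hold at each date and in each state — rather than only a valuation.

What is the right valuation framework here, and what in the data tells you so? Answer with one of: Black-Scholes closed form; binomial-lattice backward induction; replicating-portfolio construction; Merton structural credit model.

framework: replicating-portfolio construction

Key observation: the mandate to exhibit the hedge at every date and state singles out the replicating-portfolio construction on the 2-period tree with factors 1.46 and 0.86 from 181.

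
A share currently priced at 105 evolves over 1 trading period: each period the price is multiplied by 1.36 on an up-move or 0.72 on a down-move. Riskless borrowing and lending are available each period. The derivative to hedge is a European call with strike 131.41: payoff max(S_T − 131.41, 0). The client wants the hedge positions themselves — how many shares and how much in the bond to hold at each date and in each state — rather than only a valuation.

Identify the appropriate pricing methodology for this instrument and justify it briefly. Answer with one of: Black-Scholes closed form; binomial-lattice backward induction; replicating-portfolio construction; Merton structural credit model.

framework: replicating-portfolio construction

Key observation: the task asks for the hedge itself — share and bond holdings at every node of the 1-period tree on spot 105 with factors 1.36/0.72 — which is exactly what the replicating-portfolio construction produces.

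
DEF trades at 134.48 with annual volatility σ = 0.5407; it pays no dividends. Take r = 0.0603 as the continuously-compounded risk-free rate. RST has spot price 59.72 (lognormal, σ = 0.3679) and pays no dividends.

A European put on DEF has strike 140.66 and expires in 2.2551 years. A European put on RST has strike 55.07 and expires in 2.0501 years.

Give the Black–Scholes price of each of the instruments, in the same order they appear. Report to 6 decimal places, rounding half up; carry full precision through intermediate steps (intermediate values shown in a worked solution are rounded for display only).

price(DEF put K=140.66) = 34.938363
price(RST put K=55.07) = 6.547978

[DEF put K=140.66]
σ√T = 0.5407·√2.2551 = 0.811969
d₁ = (ln(S/K) + (r+σ²/2)T) / (σ√T) = (ln(134.48/140.66) + (0.0603+0.5407²/2)·2.2551) / 0.811969 = (-0.044930 + 0.465629) / 0.811969 = 0.518122
d₂ = d₁ − σ√T = 0.518122 − 0.811969 = -0.293847
e^{−rT} = 0.872858
N(−d₁) = 0.302187,  N(−d₂) = 0.615562
price = K·e^{−rT}·N(−d₂) − S·N(−d₁) = 75.576407 − 40.638044 = 34.938363
[RST put K=55.07]
σ√T = 0.3679·√2.0501 = 0.526765
d₁ = (ln(S/K) + (r+σ²/2)T) / (σ√T) = (ln(59.72/55.07) + (0.0603+0.3679²/2)·2.0501) / 0.526765 = (0.081062 + 0.262362) / 0.526765 = 0.651948
d₂ = d₁ − σ√T = 0.651948 − 0.526765 = 0.125183
e^{−rT} = 0.883715
N(−d₁) = 0.257217,  N(−d₂) = 0.450189
price = K·e^{−rT}·N(−d₂) − S·N(−d₁) = 21.908994 − 15.361016 = 6.547978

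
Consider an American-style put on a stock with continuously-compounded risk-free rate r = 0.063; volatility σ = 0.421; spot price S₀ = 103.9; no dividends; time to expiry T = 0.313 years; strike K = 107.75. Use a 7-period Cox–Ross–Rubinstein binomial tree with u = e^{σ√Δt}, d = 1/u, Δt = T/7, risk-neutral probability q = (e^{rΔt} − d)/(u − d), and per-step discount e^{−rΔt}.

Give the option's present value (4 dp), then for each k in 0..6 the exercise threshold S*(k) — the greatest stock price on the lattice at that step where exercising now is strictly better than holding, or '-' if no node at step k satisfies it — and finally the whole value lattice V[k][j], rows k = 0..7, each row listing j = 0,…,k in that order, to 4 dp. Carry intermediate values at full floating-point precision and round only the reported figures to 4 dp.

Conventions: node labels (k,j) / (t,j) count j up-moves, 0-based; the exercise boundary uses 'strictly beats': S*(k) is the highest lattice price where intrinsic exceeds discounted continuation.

Δt=0.04471  u=1.09311  d=0.91482  q=0.49358  discount=0.99719
step 7 (expiry): payoffs max(K−S,0) = 52.0342 41.1762 28.2022 12.6998 0.0000 0.0000 0.0000 0.0000
step 6: (k=6,j=0): S=60.9033, K−S=46.8467, hold=46.5436 ⇒ V=46.8467 exercise | (k=6,j=1): S=72.7722, K−S=34.9778, hold=34.6747 ⇒ V=34.9778 exercise | (k=6,j=2): S=86.9542, K−S=20.7958, hold=20.4927 ⇒ V=20.7958 exercise | (k=6,j=3): S=103.9000, K−S=3.8500, hold=6.4133 ⇒ V=6.4133 continue | (k=6,j=4): S=124.1482, K−S=0.0000, hold=0.0000 ⇒ V=0.0000 continue | (k=6,j=5): S=148.3424, K−S=0.0000, hold=0.0000 ⇒ V=0.0000 continue | (k=6,j=6): S=177.2517, K−S=0.0000, hold=0.0000 ⇒ V=0.0000 continue  boundary S*=86.9542
step 5: (k=5,j=0): S=66.5738, K−S=41.1762, hold=40.8731 ⇒ V=41.1762 exercise | (k=5,j=1): S=79.5478, K−S=28.2022, hold=27.8991 ⇒ V=28.2022 exercise | (k=5,j=2): S=95.0502, K−S=12.6998, hold=13.6583 ⇒ V=13.6583 continue | (k=5,j=3): S=113.5738, K−S=0.0000, hold=3.2387 ⇒ V=3.2387 continue | (k=5,j=4): S=135.7072, K−S=0.0000, hold=0.0000 ⇒ V=0.0000 continue | (k=5,j=5): S=162.1541, K−S=0.0000, hold=0.0000 ⇒ V=0.0000 continue  boundary S*=79.5478
step 4: (k=4,j=0): S=72.7722, K−S=34.9778, hold=34.6747 ⇒ V=34.9778 exercise | (k=4,j=1): S=86.9542, K−S=20.7958, hold=20.9645 ⇒ V=20.9645 continue | (k=4,j=2): S=103.9000, K−S=3.8500, hold=8.4914 ⇒ V=8.4914 continue | (k=4,j=3): S=124.1482, K−S=0.0000, hold=1.6355 ⇒ V=1.6355 continue | (k=4,j=4): S=148.3424, K−S=0.0000, hold=0.0000 ⇒ V=0.0000 continue  boundary S*=72.7722
step 3: (k=3,j=0): S=79.5478, K−S=28.2022, hold=27.9821 ⇒ V=28.2022 exercise | (k=3,j=1): S=95.0502, K−S=12.6998, hold=14.7663 ⇒ V=14.7663 continue | (k=3,j=2): S=113.5738, K−S=0.0000, hold=5.0931 ⇒ V=5.0931 continue | (k=3,j=3): S=135.7072, K−S=0.0000, hold=0.8259 ⇒ V=0.8259 continue  boundary S*=79.5478
step 2: (k=2,j=0): S=86.9542, K−S=20.7958, hold=21.5098 ⇒ V=21.5098 continue | (k=2,j=1): S=103.9000, K−S=3.8500, hold=9.9637 ⇒ V=9.9637 continue | (k=2,j=2): S=124.1482, K−S=0.0000, hold=2.9785 ⇒ V=2.9785 continue  boundary S*=-
step 1: (k=1,j=0): S=95.0502, K−S=12.6998, hold=15.7664 ⇒ V=15.7664 continue | (k=1,j=1): S=113.5738, K−S=0.0000, hold=6.4976 ⇒ V=6.4976 continue  boundary S*=-
step 0: (k=0,j=0): S=103.9000, K−S=3.8500, hold=11.1600 ⇒ V=11.1600 continue  boundary S*=-

price = 11.1600
boundary = - - - 79.5478 72.7722 79.5478 86.9542
tree:
11.1600
15.7664 6.4976
21.5098 9.9637 2.9785
28.2022 14.7663 5.0931 0.8259
34.9778 20.9645 8.4914 1.6355 0.0000
41.1762 28.2022 13.6583 3.2387 0.0000 0.0000
46.8467 34.9778 20.7958 6.4133 0.0000 0.0000 0.0000
52.0342 41.1762 28.2022 12.6998 0.0000 0.0000 0.0000 0.0000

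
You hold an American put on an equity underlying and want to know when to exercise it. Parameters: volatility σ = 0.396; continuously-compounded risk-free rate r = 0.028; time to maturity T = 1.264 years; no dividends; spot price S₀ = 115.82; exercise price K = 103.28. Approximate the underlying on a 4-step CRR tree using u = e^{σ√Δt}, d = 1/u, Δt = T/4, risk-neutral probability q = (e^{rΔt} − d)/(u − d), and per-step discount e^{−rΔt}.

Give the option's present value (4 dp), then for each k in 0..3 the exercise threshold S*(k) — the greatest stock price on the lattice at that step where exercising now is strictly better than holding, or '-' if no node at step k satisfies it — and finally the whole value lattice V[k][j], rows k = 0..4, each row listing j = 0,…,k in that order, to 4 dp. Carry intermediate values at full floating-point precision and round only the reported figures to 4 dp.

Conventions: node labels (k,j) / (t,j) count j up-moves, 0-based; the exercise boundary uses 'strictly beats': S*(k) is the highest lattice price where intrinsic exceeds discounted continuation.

price = 12.5750
boundary = - - - 59.3954
tree:
12.5750
19.9138 4.3509
30.4038 8.1953 0.0000
43.8846 15.4364 0.0000 0.0000
55.7382 29.0756 0.0000 0.0000 0.0000

Δt=0.31600  u=1.24933  d=0.80043  q=0.46437  discount=0.99119
step 4 (expiry): payoffs max(K−S,0) = 55.7382 29.0756 0.0000 0.0000 0.0000
step 3: (k=3,j=0): S=59.3954, K−S=43.8846, hold=42.9748 ⇒ V=43.8846 exercise | (k=3,j=1): S=92.7057, K−S=10.5743, hold=15.4364 ⇒ V=15.4364 continue | (k=3,j=2): S=144.6973, K−S=0.0000, hold=0.0000 ⇒ V=0.0000 continue | (k=3,j=3): S=225.8471, K−S=0.0000, hold=0.0000 ⇒ V=0.0000 continue  boundary S*=59.3954
step 2: (k=2,j=0): S=74.2044, K−S=29.0756, hold=30.4038 ⇒ V=30.4038 continue | (k=2,j=1): S=115.8200, K−S=0.0000, hold=8.1953 ⇒ V=8.1953 continue | (k=2,j=2): S=180.7746, K−S=0.0000, hold=0.0000 ⇒ V=0.0000 continue  boundary S*=-
step 1: (k=1,j=0): S=92.7057, K−S=10.5743, hold=19.9138 ⇒ V=19.9138 continue | (k=1,j=1): S=144.6973, K−S=0.0000, hold=4.3509 ⇒ V=4.3509 continue  boundary S*=-
step 0: (k=0,j=0): S=115.8200, K−S=0.0000, hold=12.5750 ⇒ V=12.5750 continue  boundary S*=-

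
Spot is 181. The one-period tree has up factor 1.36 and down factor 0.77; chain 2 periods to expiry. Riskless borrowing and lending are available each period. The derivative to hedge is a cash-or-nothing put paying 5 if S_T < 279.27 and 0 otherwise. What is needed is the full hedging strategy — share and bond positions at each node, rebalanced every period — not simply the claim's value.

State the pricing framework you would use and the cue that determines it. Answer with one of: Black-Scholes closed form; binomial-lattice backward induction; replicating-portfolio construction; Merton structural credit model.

framework: replicating-portfolio construction

Key observation: the deliverable is the dynamic trading strategy on the 2-step tree (spot 181, moves 1.36 and 0.77), so the valuation must go through the node-by-node replicating-portfolio solve.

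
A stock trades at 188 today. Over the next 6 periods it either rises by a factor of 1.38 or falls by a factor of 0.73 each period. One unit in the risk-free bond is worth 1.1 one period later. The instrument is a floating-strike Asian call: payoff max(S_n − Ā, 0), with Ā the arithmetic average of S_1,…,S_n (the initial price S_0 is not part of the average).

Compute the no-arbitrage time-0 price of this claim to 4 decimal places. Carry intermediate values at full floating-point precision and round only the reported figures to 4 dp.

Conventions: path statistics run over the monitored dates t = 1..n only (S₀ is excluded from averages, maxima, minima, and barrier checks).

Risk-neutral up-probability p* = (R−d)/(u−d) = (1.1−0.73)/(1.38−0.73) = 0.5692; the claim prices as the p*-weighted sum of path payoffs discounted by R^6.
Enumerate all 2^6 = 64 price paths (U = up ×1.38, D = down ×0.73); each path with k up-moves has probability p*^k·(1−p*)^(6−k).
DDDDDD: Ā=71.8956, payoff=0.0000, prob=0.006390
UDDDDD: Ā=135.9123, payoff=0.0000, prob=0.008443
DUDDDD: Ā=115.5456, payoff=0.0000, prob=0.008443
UUDDDD: Ā=218.4286, payoff=0.0000, prob=0.011157
DDUDDD: Ā=100.6779, payoff=0.0000, prob=0.008443
UDUDDD: Ā=190.3226, payoff=0.0000, prob=0.011157
DUUDDD: Ā=169.9560, payoff=0.0000, prob=0.011157
UUUDDD: Ā=321.2866, payoff=0.0000, prob=0.014743
DDDUDD: Ā=89.8245, payoff=0.0000, prob=0.008443
UDDUDD: Ā=169.8053, payoff=0.0000, prob=0.011157
DUDUDD: Ā=149.4386, payoff=0.0000, prob=0.011157
UUDUDD: Ā=282.5004, payoff=0.0000, prob=0.014743
DDUUDD: Ā=134.5709, payoff=0.0000, prob=0.011157
UDUUDD: Ā=254.3944, payoff=0.0000, prob=0.014743
DUUUDD: Ā=234.0277, payoff=0.0000, prob=0.014743
UUUUDD: Ā=442.4085, payoff=0.0000, prob=0.019482
DDDDUD: Ā=81.9015, payoff=0.0000, prob=0.008443
UDDDUD: Ā=154.8276, payoff=0.0000, prob=0.011157
DUDDUD: Ā=134.4609, payoff=0.0000, prob=0.011157
UUDDUD: Ā=254.1864, payoff=0.0000, prob=0.014743
DDUDUD: Ā=119.5932, payoff=0.0000, prob=0.011157
UDUDUD: Ā=226.0804, payoff=0.0000, prob=0.014743
DUUDUD: Ā=205.7137, payoff=0.0000, prob=0.014743
UUUDUD: Ā=388.8834, payoff=0.0000, prob=0.019482
DDDUUD: Ā=108.7398, payoff=0.0000, prob=0.011157
UDDUUD: Ā=205.5630, payoff=0.0000, prob=0.014743
DUDUUD: Ā=185.1963, payoff=7.0082, prob=0.014743
UUDUUD: Ā=350.0972, payoff=13.2484, prob=0.019482
DDUUUD: Ā=170.3287, payoff=21.8759, prob=0.014743
UDUUUD: Ā=321.9912, payoff=41.3544, prob=0.019482
DUUUUD: Ā=301.6245, payoff=61.7211, prob=0.019482
UUUUUD: Ā=570.1943, payoff=116.6783, prob=0.025745
DDDDDU: Ā=76.1178, payoff=0.0000, prob=0.008443
UDDDDU: Ā=143.8939, payoff=0.0000, prob=0.011157
DUDDDU: Ā=123.5272, payoff=0.0000, prob=0.011157
UUDDDU: Ā=233.5172, payoff=0.0000, prob=0.014743
DDUDDU: Ā=108.6595, payoff=0.0000, prob=0.011157
UDUDDU: Ā=205.4112, payoff=0.0000, prob=0.014743
DUUDDU: Ā=185.0445, payoff=7.1601, prob=0.014743
UUUDDU: Ā=349.8101, payoff=13.5355, prob=0.019482
DDDUDU: Ā=97.8061, payoff=3.8673, prob=0.011157
UDDUDU: Ā=184.8938, payoff=7.3108, prob=0.014743
DUDUDU: Ā=164.5271, payoff=27.6774, prob=0.014743
UUDUDU: Ā=311.0239, payoff=52.3217, prob=0.019482
DDUUDU: Ā=149.6594, payoff=42.5451, prob=0.014743
UDUUDU: Ā=282.9179, payoff=80.4277, prob=0.019482
DUUUDU: Ā=262.5512, payoff=100.7944, prob=0.019482
UUUUDU: Ā=496.3297, payoff=190.5429, prob=0.025745
DDDDUU: Ā=89.8832, payoff=11.7903, prob=0.011157
UDDDUU: Ā=169.9161, payoff=22.2885, prob=0.014743
DUDDUU: Ā=149.5494, payoff=42.6551, prob=0.014743
UUDDUU: Ā=282.7099, payoff=80.6357, prob=0.019482
DDUDUU: Ā=134.6818, payoff=57.5228, prob=0.014743
UDUDUU: Ā=254.6039, payoff=108.7417, prob=0.019482
DUUDUU: Ā=234.2372, payoff=129.1084, prob=0.019482
UUUDUU: Ā=442.8046, payoff=244.0679, prob=0.025745
DDDUUU: Ā=123.8284, payoff=68.3762, prob=0.014743
UDDUUU: Ā=234.0865, payoff=129.2591, prob=0.019482
DUDUUU: Ā=213.7198, payoff=149.6258, prob=0.019482
UUDUUU: Ā=404.0183, payoff=282.8542, prob=0.025745
DDUUUU: Ā=198.8522, payoff=164.4934, prob=0.019482
UDUUUU: Ā=375.9123, payoff=310.9602, prob=0.025745
DUUUUU: Ā=355.5456, payoff=331.3269, prob=0.025745
UUUUUU: Ā=672.1274, payoff=626.3439, prob=0.034020
Price = Σ prob·payoff / R^6 = 85.903988 / 1.771561 = 48.4906

price = 48.4906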